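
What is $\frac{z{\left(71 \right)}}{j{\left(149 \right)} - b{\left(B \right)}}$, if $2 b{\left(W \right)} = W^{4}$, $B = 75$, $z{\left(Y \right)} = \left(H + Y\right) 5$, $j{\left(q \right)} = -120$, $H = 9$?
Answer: $- \frac{160}{6328173} \approx -2.5284 \cdot 10^{-5}$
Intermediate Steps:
$z{\left(Y \right)} = 45 + 5 Y$ ($z{\left(Y \right)} = \left(9 + Y\right) 5 = 45 + 5 Y$)
$b{\left(W \right)} = \frac{W^{4}}{2}$
$\frac{z{\left(71 \right)}}{j{\left(149 \right)} - b{\left(B \right)}} = \frac{45 + 5 \cdot 71}{-120 - \frac{75^{4}}{2}} = \frac{45 + 355}{-120 - \frac{1}{2} \cdot 31640625} = \frac{400}{-120 - \frac{31640625}{2}} = \frac{400}{- \frac{31640865}{2}} = 400 \left(- \frac{2}{31640865}\right) = - \frac{160}{6328173}$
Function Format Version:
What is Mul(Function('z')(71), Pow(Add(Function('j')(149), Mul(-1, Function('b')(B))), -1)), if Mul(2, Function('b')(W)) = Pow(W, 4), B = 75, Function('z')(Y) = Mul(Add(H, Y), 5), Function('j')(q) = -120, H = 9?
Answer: Rational(-160, 6328173) ≈ -2.5284e-5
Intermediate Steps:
Function('z')(Y) = Add(45, Mul(5, Y)) (Function('z')(Y) = Mul(Add(9, Y), 5) = Add(45, Mul(5, Y)))
Function('b')(W) = Mul(Rational(1, 2), Pow(W, 4))
Mul(Function('z')(71), Pow(Add(Function('j')(149), Mul(-1, Function('b')(B))), -1)) = Mul(Add(45, Mul(5, 71)), Pow(Add(-120, Mul(-1, Mul(Rational(1, 2), Pow(75, 4)))), -1)) = Mul(Add(45, 355), Pow(Add(-120, Mul(-1, Mul(Rational(1, 2), 31640625))), -1)) = Mul(400, Pow(Add(-120, Mul(-1, Rational(31640625, 2))), -1)) = Mul(400, Pow(Add(-120, Rational(-31640625, 2)), -1)) = Mul(400, Pow(Rational(-31640865, 2), -1)) = Mul(400, Rational(-2, 31640865)) = Rational(-160, 6328173)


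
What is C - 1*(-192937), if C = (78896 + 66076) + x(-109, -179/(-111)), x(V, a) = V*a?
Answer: 37488388/111 ≈ 3.3773e+5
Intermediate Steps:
C = 16072381/111 (C = (78896 + 66076) - (-19511)/(-111) = 144972 - (-19511)*(-1)/111 = 144972 - 109*179/111 = 144972 - 19511/111 = 16072381/111 ≈ 1.4480e+5)
C - 1*(-192937) = 16072381/111 - 1*(-192937) = 16072381/111 + 192937 = 37488388/111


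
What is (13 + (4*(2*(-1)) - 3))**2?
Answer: 4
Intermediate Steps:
(13 + (4*(2*(-1)) - 3))**2 = (13 + (4*(-2) - 3))**2 = (13 + (-8 - 3))**2 = (13 - 11)**2 = 2**2 = 4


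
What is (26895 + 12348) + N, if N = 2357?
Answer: 41600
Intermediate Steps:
(26895 + 12348) + N = (26895 + 12348) + 2357 = 39243 + 2357 = 41600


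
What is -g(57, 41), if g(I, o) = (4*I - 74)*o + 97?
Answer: -6411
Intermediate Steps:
g(I, o) = 97 + o*(-74 + 4*I) (g(I, o) = (-74 + 4*I)*o + 97 = o*(-74 + 4*I) + 97 = 97 + o*(-74 + 4*I))
-g(57, 41) = -(97 - 74*41 + 4*57*41) = -(97 - 3034 + 9348) = -1*6411 = -6411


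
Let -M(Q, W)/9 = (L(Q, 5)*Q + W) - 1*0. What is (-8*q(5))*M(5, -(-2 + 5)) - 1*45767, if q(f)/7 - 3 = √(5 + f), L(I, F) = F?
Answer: -12503 + 11088*√10 ≈ 22560.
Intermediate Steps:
q(f) = 21 + 7*√(5 + f)
M(Q, W) = -45*Q - 9*W (M(Q, W) = -9*((5*Q + W) - 1*0) = -9*((W + 5*Q) + 0) = -9*(W + 5*Q) = -45*Q - 9*W)
(-8*q(5))*M(5, -(-2 + 5)) - 1*45767 = (-8*(21 + 7*√(5 + 5)))*(-45*5 - (-9)*(-2 + 5)) - 1*45767 = (-8*(21 + 7*√10))*(-225 - (-9)*3) - 45767 = (-168 - 56*√10)*(-225 - 9*(-3)) - 45767 = (-168 - 56*√10)*(-225 + 27) - 45767 = (-168 - 56*√10)*(-198) - 45767 = (33264 + 11088*√10) - 45767 = -12503 + 11088*√10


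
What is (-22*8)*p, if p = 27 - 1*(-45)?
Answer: -12672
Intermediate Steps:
p = 72 (p = 27 + 45 = 72)
(-22*8)*p = -22*8*72 = -176*72 = -12672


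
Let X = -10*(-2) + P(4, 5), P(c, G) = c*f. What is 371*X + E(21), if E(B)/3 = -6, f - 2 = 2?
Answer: 13338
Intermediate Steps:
f = 4 (f = 2 + 2 = 4)
E(B) = -18 (E(B) = 3*(-6) = -18)
P(c, G) = 4*c (P(c, G) = c*4 = 4*c)
X = 36 (X = -10*(-2) + 4*4 = 20 + 16 = 36)
371*X + E(21) = 371*36 - 18 = 13356 - 18 = 13338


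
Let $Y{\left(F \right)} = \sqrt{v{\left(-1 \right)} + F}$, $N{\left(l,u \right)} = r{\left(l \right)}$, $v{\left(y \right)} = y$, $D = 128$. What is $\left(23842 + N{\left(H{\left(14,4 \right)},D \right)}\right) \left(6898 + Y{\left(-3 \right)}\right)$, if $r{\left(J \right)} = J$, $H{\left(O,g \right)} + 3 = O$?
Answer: $164537994 + 47706 i \approx 1.6454 \cdot 10^{8} + 47706.0 i$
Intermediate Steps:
$H{\left(O,g \right)} = -3 + O$
$N{\left(l,u \right)} = l$
$Y{\left(F \right)} = \sqrt{-1 + F}$
$\left(23842 + N{\left(H{\left(14,4 \right)},D \right)}\right) \left(6898 + Y{\left(-3 \right)}\right) = \left(23842 + \left(-3 + 14\right)\right) \left(6898 + \sqrt{-1 - 3}\right) = \left(23842 + 11\right) \left(6898 + \sqrt{-4}\right) = 23853 \left(6898 + 2 i\right) = 164537994 + 47706 i$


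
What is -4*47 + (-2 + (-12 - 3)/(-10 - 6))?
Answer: -3025/16 ≈ -189.06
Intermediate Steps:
-4*47 + (-2 + (-12 - 3)/(-10 - 6)) = -188 + (-2 - 15/(-16)) = -188 + (-2 - 15*(-1/16)) = -188 + (-2 + 15/16) = -188 - 17/16 = -3025/16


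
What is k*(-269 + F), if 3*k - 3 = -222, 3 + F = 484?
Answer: -15476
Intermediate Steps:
F = 481 (F = -3 + 484 = 481)
k = -73 (k = 1 + (⅓)*(-222) = 1 - 74 = -73)
k*(-269 + F) = -73*(-269 + 481) = -73*212 = -15476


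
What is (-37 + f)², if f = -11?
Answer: 2304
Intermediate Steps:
(-37 + f)² = (-37 - 11)² = (-48)² = 2304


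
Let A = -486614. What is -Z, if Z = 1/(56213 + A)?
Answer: 1/430401 ≈ 2.3234e-6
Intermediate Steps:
Z = -1/430401 (Z = 1/(56213 - 486614) = 1/(-430401) = -1/430401 ≈ -2.3234e-6)
-Z = -1*(-1/430401) = 1/430401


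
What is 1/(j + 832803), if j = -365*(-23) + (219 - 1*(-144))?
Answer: 1/841561 ≈ 1.1883e-6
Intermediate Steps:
j = 8758 (j = 8395 + (219 + 144) = 8395 + 363 = 8758)
1/(j + 832803) = 1/(8758 + 832803) = 1/841561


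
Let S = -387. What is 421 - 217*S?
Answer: 84400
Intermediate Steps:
421 - 217*S = 421 - 217*(-387) = 421 + 83979 = 84400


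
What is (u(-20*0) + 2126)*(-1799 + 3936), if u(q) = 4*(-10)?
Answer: 4457782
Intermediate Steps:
u(q) = -40
(u(-20*0) + 2126)*(-1799 + 3936) = (-40 + 2126)*(-1799 + 3936) = 2086*2137 = 4457782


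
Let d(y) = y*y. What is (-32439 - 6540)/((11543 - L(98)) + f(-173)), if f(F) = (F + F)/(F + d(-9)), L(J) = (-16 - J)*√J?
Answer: -952371802134/279426430273 + 65818692072*√2/279426430273 ≈ -3.0752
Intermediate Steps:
L(J) = √J*(-16 - J)
d(y) = y²
f(F) = 2*F/(81 + F) (f(F) = (F + F)/(F + (-9)²) = (2*F)/(F + 81) = (2*F)/(81 + F) = 2*F/(81 + F))
(-32439 - 6540)/((11543 - L(98)) + f(-173)) = (-32439 - 6540)/((11543 - √98*(-16 - 1*98)) + 2*(-173)/(81 - 173)) = -38979/((11543 - 7*√2*(-16 - 98)) + 2*(-173)/(-92)) = -38979/((11543 - 7*√2*(-114)) + 2*(-173)*(-1/92)) = -38979/((11543 - (-798)*√2) + 173/46) = -38979/((11543 + 798*√2) + 173/46) = -38979/(531151/46 + 798*√2)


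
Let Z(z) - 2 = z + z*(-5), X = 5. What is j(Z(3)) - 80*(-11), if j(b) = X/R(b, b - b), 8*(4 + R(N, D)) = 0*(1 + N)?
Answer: 3515/4 ≈ 878.75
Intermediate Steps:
Z(z) = 2 - 4*z (Z(z) = 2 + (z + z*(-5)) = 2 + (z - 5*z) = 2 - 4*z)
R(N, D) = -4 (R(N, D) = -4 + (0*(1 + N))/8 = -4 + (⅛)*0 = -4 + 0 = -4)
j(b) = -5/4 (j(b) = 5/(-4) = 5*(-¼) = -5/4)
j(Z(3)) - 80*(-11) = -5/4 - 80*(-11) = -5/4 + 880 = 3515/4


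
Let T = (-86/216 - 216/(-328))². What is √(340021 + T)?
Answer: √6666855640273/4428 ≈ 583.11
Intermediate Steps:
T = 1329409/19607184 (T = (-86*1/216 - 216*(-1/328))² = (-43/108 + 27/41)² = (1153/4428)² = 1329409/19607184 ≈ 0.067802)
√(340021 + T) = √(340021 + 1329409/19607184) = √(6666855640273/19607184) = √6666855640273/4428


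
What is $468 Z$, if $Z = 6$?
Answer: $2808$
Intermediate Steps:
$468 Z = 468 \cdot 6 = 2808$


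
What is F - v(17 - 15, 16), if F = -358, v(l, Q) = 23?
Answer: -381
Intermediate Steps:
F - v(17 - 15, 16) = -358 - 1*23 = -358 - 23 = -381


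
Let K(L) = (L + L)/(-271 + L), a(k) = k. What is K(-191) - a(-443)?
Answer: 102524/231 ≈ 443.83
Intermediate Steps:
K(L) = 2*L/(-271 + L) (K(L) = (2*L)/(-271 + L) = 2*L/(-271 + L))
K(-191) - a(-443) = 2*(-191)/(-271 - 191) - 1*(-443) = 2*(-191)/(-462) + 443 = 2*(-191)*(-1/462) + 443 = 191/231 + 443 = 102524/231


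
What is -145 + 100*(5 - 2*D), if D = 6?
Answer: -845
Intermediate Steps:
-145 + 100*(5 - 2*D) = -145 + 100*(5 - 2*6) = -145 + 100*(5 - 12) = -145 + 100*(-7) = -145 - 700 = -845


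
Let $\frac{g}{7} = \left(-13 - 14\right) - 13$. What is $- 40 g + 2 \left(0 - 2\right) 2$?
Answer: $11192$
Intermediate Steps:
$g = -280$ ($g = 7 \left(\left(-13 - 14\right) - 13\right) = 7 \left(-27 - 13\right) = 7 \left(-40\right) = -280$)
$- 40 g + 2 \left(0 - 2\right) 2 = \left(-40\right) \left(-280\right) + 2 \left(0 - 2\right) 2 = 11200 + 2 \left(-2\right) 2 = 11200 - 8 = 11192$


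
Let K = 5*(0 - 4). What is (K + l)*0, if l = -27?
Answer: 0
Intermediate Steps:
K = -20 (K = 5*(-4) = -20)
(K + l)*0 = (-20 - 27)*0 = -47*0 = 0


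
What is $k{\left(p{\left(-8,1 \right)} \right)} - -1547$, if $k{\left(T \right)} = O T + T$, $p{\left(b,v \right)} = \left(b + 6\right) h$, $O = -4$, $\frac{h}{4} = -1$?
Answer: $1523$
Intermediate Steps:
$h = -4$ ($h = 4 \left(-1\right) = -4$)
$p{\left(b,v \right)} = -24 - 4 b$ ($p{\left(b,v \right)} = \left(b + 6\right) \left(-4\right) = \left(6 + b\right) \left(-4\right) = -24 - 4 b$)
$k{\left(T \right)} = - 3 T$ ($k{\left(T \right)} = - 4 T + T = - 3 T$)
$k{\left(p{\left(-8,1 \right)} \right)} - -1547 = - 3 \left(-24 - -32\right) - -1547 = - 3 \left(-24 + 32\right) + 1547 = \left(-3\right) 8 + 1547 = -24 + 1547 = 1523$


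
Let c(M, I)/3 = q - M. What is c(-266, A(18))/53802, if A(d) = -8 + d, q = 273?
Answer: 11/366 ≈ 0.030055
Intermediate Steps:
c(M, I) = 819 - 3*M (c(M, I) = 3*(273 - M) = 819 - 3*M)
c(-266, A(18))/53802 = (819 - 3*(-266))/53802 = (819 + 798)*(1/53802) = 1617*(1/53802) = 11/366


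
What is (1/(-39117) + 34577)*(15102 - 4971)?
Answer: 4567556311516/13039 ≈ 3.5030e+8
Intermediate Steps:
(1/(-39117) + 34577)*(15102 - 4971) = (-1/39117 + 34577)*10131 = (1352548508/39117)*10131 = 4567556311516/13039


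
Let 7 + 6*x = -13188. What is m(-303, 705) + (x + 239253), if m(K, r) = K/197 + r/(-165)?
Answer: 3082098389/13002 ≈ 2.3705e+5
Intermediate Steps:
x = -13195/6 (x = -7/6 + (⅙)*(-13188) = -7/6 - 2198 = -13195/6 ≈ -2199.2)
m(K, r) = -r/165 + K/197 (m(K, r) = K*(1/197) + r*(-1/165) = K/197 - r/165 = -r/165 + K/197)
m(-303, 705) + (x + 239253) = (-1/165*705 + (1/197)*(-303)) + (-13195/6 + 239253) = (-47/11 - 303/197) + 1422323/6 = -12592/2167 + 1422323/6 = 3082098389/13002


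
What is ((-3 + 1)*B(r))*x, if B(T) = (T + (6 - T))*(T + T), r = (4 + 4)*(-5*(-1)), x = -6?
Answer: 5760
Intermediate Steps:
r = 40 (r = 8*5 = 40)
B(T) = 12*T (B(T) = 6*(2*T) = 12*T)
((-3 + 1)*B(r))*x = ((-3 + 1)*(12*40))*(-6) = -2*480*(-6) = -960*(-6) = 5760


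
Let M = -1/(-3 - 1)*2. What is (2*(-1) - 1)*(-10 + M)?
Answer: 57/2 ≈ 28.500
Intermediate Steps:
M = ½ (M = -1/(-4)*2 = -1*(-¼)*2 = (¼)*2 = ½ ≈ 0.50000)
(2*(-1) - 1)*(-10 + M) = (2*(-1) - 1)*(-10 + ½) = (-2 - 1)*(-19/2) = -3*(-19/2) = 57/2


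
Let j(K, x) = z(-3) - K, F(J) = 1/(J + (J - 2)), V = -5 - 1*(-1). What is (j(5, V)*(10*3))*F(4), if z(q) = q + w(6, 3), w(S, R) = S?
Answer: -10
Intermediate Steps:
V = -4 (V = -5 + 1 = -4)
z(q) = 6 + q (z(q) = q + 6 = 6 + q)
F(J) = 1/(-2 + 2*J) (F(J) = 1/(J + (-2 + J)) = 1/(-2 + 2*J))
j(K, x) = 3 - K (j(K, x) = (6 - 3) - K = 3 - K)
(j(5, V)*(10*3))*F(4) = ((3 - 1*5)*(10*3))*(1/(2*(-1 + 4))) = ((3 - 5)*30)*((½)/3) = (-2*30)*((½)*(⅓)) = -60*⅙ = -10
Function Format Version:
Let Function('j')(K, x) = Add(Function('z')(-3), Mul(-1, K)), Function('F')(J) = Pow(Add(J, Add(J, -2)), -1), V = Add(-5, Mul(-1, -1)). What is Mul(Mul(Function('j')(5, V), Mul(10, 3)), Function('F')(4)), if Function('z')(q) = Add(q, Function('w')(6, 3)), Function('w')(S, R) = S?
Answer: -10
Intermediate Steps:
V = -4 (V = Add(-5, 1) = -4)
Function('z')(q) = Add(6, q) (Function('z')(q) = Add(q, 6) = Add(6, q))
Function('F')(J) = Pow(Add(-2, Mul(2, J)), -1) (Function('F')(J) = Pow(Add(J, Add(-2, J)), -1) = Pow(Add(-2, Mul(2, J)), -1))
Function('j')(K, x) = Add(3, Mul(-1, K)) (Function('j')(K, x) = Add(Add(6, -3), Mul(-1, K)) = Add(3, Mul(-1, K)))
Mul(Mul(Function('j')(5, V), Mul(10, 3)), Function('F')(4)) = Mul(Mul(Add(3, Mul(-1, 5)), Mul(10, 3)), Mul(Rational(1, 2), Pow(Add(-1, 4), -1))) = Mul(Mul(Add(3, -5), 30), Mul(Rational(1, 2), Pow(3, -1))) = Mul(Mul(-2, 30), Mul(Rational(1, 2), Rational(1, 3))) = Mul(-60, Rational(1, 6)) = -10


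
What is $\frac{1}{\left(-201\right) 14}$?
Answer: $- \frac{1}{2814} \approx -0.00035537$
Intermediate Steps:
$\frac{1}{\left(-201\right) 14} = \frac{1}{-2814} = - \frac{1}{2814}$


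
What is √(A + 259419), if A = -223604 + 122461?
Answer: 2*√39569 ≈ 397.84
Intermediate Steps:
A = -101143
√(A + 259419) = √(-101143 + 259419) = √158276 = 2*√39569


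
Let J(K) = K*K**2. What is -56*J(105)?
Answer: -64827000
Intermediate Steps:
J(K) = K**3
-56*J(105) = -56*105**3 = -56*1157625 = -64827000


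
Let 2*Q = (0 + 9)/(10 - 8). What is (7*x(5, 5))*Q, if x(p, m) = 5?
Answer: 315/4 ≈ 78.750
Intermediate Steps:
Q = 9/4 (Q = ((0 + 9)/(10 - 8))/2 = (9/2)/2 = (9*(½))/2 = (½)*(9/2) = 9/4 ≈ 2.2500)
(7*x(5, 5))*Q = (7*5)*(9/4) = 35*(9/4) = 315/4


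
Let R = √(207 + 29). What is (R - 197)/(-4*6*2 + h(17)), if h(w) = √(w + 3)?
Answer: 2364/571 - 24*√59/571 - √295/571 + 197*√5/1142 ≈ 4.1729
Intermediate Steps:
h(w) = √(3 + w)
R = 2*√59 (R = √236 = 2*√59 ≈ 15.362)
(R - 197)/(-4*6*2 + h(17)) = (2*√59 - 197)/(-4*6*2 + √(3 + 17)) = (-197 + 2*√59)/(-24*2 + √20) = (-197 + 2*√59)/(-48 + 2*√5)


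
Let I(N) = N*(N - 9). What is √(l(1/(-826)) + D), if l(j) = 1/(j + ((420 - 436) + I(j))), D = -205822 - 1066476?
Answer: I*√151433863087015828934/10909807 ≈ 1128.0*I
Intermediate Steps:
I(N) = N*(-9 + N)
D = -1272298
l(j) = 1/(-16 + j + j*(-9 + j)) (l(j) = 1/(j + ((420 - 436) + j*(-9 + j))) = 1/(j + (-16 + j*(-9 + j))) = 1/(-16 + j + j*(-9 + j)))
√(l(1/(-826)) + D) = √(1/(-16 + 1/(-826) + (-9 + 1/(-826))/(-826)) - 1272298) = √(1/(-16 - 1/826 - (-9 - 1/826)/826) - 1272298) = √(1/(-16 - 1/826 - 1/826*(-7435/826)) - 1272298) = √(1/(-16 - 1/826 + 7435/682276) - 1272298) = √(1/(-10909807/682276) - 1272298) = √(-682276/10909807 - 1272298) = √(-13880526308762/10909807) = I*√151433863087015828934/10909807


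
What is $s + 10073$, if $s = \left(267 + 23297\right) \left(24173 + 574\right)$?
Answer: $583148381$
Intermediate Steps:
$s = 583138308$ ($s = 23564 \cdot 24747 = 583138308$)
$s + 10073 = 583138308 + 10073 = 583148381$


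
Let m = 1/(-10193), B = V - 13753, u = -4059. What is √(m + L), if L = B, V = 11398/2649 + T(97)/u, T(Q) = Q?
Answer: I*√2038840985547983466857359/12177566907 ≈ 117.25*I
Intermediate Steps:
V = 15335843/3584097 (V = 11398/2649 + 97/(-4059) = 11398*(1/2649) + 97*(-1/4059) = 11398/2649 - 97/4059 = 15335843/3584097 ≈ 4.2789)
B = -49276750198/3584097 (B = 15335843/3584097 - 13753 = -49276750198/3584097 ≈ -13749.)
L = -49276750198/3584097 ≈ -13749.
m = -1/10193 ≈ -9.8107e-5
√(m + L) = √(-1/10193 - 49276750198/3584097) = √(-502277918352311/36532700721) = I*√2038840985547983466857359/12177566907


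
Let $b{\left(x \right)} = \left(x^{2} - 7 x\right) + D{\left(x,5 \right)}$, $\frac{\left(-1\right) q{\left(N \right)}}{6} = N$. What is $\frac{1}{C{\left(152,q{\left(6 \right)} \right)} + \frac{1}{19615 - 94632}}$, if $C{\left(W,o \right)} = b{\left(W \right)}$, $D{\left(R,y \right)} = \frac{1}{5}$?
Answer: $\frac{375085}{8266948412} \approx 4.5372 \cdot 10^{-5}$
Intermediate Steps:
$D{\left(R,y \right)} = \frac{1}{5}$
$q{\left(N \right)} = - 6 N$
$b{\left(x \right)} = \frac{1}{5} + x^{2} - 7 x$ ($b{\left(x \right)} = \left(x^{2} - 7 x\right) + \frac{1}{5} = \frac{1}{5} + x^{2} - 7 x$)
$C{\left(W,o \right)} = \frac{1}{5} + W^{2} - 7 W$
$\frac{1}{C{\left(152,q{\left(6 \right)} \right)} + \frac{1}{19615 - 94632}} = \frac{1}{\left(\frac{1}{5} + 152^{2} - 1064\right) + \frac{1}{19615 - 94632}} = \frac{1}{\left(\frac{1}{5} + 23104 - 1064\right) + \frac{1}{-75017}} = \frac{1}{\frac{110201}{5} - \frac{1}{75017}} = \frac{1}{\frac{8266948412}{375085}} = \frac{375085}{8266948412}$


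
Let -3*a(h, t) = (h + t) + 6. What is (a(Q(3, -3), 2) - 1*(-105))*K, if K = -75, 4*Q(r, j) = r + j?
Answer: -7675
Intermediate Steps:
Q(r, j) = j/4 + r/4 (Q(r, j) = (r + j)/4 = (j + r)/4 = j/4 + r/4)
a(h, t) = -2 - h/3 - t/3 (a(h, t) = -((h + t) + 6)/3 = -(6 + h + t)/3 = -2 - h/3 - t/3)
(a(Q(3, -3), 2) - 1*(-105))*K = ((-2 - ((¼)*(-3) + (¼)*3)/3 - ⅓*2) - 1*(-105))*(-75) = ((-2 - (-¾ + ¾)/3 - ⅔) + 105)*(-75) = ((-2 - ⅓*0 - ⅔) + 105)*(-75) = ((-2 + 0 - ⅔) + 105)*(-75) = (-8/3 + 105)*(-75) = (307/3)*(-75) = -7675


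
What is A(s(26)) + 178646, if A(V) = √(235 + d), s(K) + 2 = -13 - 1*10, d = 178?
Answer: 178646 + √413 ≈ 1.7867e+5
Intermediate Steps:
s(K) = -25 (s(K) = -2 + (-13 - 1*10) = -2 + (-13 - 10) = -2 - 23 = -25)
A(V) = √413 (A(V) = √(235 + 178) = √413)
A(s(26)) + 178646 = √413 + 178646 = 178646 + √413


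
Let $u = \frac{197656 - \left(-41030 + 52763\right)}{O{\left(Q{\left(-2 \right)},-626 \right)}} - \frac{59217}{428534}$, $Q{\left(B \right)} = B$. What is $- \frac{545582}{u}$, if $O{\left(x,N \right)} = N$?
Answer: $\frac{36589768357322}{19927849181} \approx 1836.1$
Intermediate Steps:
$u = - \frac{19927849181}{67065571}$ ($u = \frac{197656 - \left(-41030 + 52763\right)}{-626} - \frac{59217}{428534} = \left(197656 - 11733\right) \left(- \frac{1}{626}\right) - \frac{59217}{428534} = 185923 \left(- \frac{1}{626}\right) - \frac{59217}{428534} = - \frac{185923}{626} - \frac{59217}{428534} = - \frac{19927849181}{67065571} \approx -297.14$)
$- \frac{545582}{u} = - \frac{545582}{- \frac{19927849181}{67065571}} = \left(-545582\right) \left(- \frac{67065571}{19927849181}\right) = \frac{36589768357322}{19927849181}$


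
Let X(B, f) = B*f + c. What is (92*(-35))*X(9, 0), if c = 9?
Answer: -28980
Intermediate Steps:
X(B, f) = 9 + B*f (X(B, f) = B*f + 9 = 9 + B*f)
(92*(-35))*X(9, 0) = (92*(-35))*(9 + 9*0) = -3220*(9 + 0) = -3220*9 = -28980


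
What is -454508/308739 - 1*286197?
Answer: -88360630091/308739 ≈ -2.8620e+5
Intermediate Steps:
-454508/308739 - 1*286197 = -454508*1/308739 - 286197 = -454508/308739 - 286197 = -88360630091/308739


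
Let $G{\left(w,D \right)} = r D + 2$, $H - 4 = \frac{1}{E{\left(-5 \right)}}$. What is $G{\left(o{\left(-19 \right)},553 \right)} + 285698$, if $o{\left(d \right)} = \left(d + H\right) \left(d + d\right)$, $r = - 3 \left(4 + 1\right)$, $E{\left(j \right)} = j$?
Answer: $277405$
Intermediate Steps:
$r = -15$ ($r = \left(-3\right) 5 = -15$)
$H = \frac{19}{5}$ ($H = 4 + \frac{1}{-5} = 4 - \frac{1}{5} = \frac{19}{5} \approx 3.8$)
$o{\left(d \right)} = 2 d \left(\frac{19}{5} + d\right)$ ($o{\left(d \right)} = \left(d + \frac{19}{5}\right) \left(d + d\right) = \left(\frac{19}{5} + d\right) 2 d = 2 d \left(\frac{19}{5} + d\right)$)
$G{\left(w,D \right)} = 2 - 15 D$ ($G{\left(w,D \right)} = - 15 D + 2 = 2 - 15 D$)
$G{\left(o{\left(-19 \right)},553 \right)} + 285698 = \left(2 - 8295\right) + 285698 = -8293 + 285698 = 277405$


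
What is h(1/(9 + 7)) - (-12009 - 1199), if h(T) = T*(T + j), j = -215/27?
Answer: 91290283/6912 ≈ 13208.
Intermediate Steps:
j = -215/27 ≈ -7.9630
h(T) = T*(-215/27 + T) (h(T) = T*(T - 215/27) = T*(-215/27 + T))
h(1/(9 + 7)) - (-12009 - 1199) = (-215 + 27/(9 + 7))/(27*(9 + 7)) - (-12009 - 1199) = (1/27)*(-215 + 27/16)/16 - 1*(-13208) = (1/27)*(1/16)*(-215 + 27*(1/16)) + 13208 = (1/27)*(1/16)*(-215 + 27/16) + 13208 = (1/27)*(1/16)*(-3413/16) + 13208 = -3413/6912 + 13208 = 91290283/6912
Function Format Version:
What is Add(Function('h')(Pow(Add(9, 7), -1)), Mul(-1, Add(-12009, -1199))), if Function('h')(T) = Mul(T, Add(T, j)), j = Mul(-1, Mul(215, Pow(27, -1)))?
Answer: Rational(91290283, 6912) ≈ 13208.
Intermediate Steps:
j = Rational(-215, 27) (j = Mul(-1, Mul(215, Rational(1, 27))) = Mul(-1, Rational(215, 27)) = Rational(-215, 27) ≈ -7.9630)
Function('h')(T) = Mul(T, Add(Rational(-215, 27), T)) (Function('h')(T) = Mul(T, Add(T, Rational(-215, 27))) = Mul(T, Add(Rational(-215, 27), T)))
Add(Function('h')(Pow(Add(9, 7), -1)), Mul(-1, Add(-12009, -1199))) = Add(Mul(Rational(1, 27), Pow(Add(9, 7), -1), Add(-215, Mul(27, Pow(Add(9, 7), -1)))), Mul(-1, Add(-12009, -1199))) = Add(Mul(Rational(1, 27), Pow(16, -1), Add(-215, Mul(27, Pow(16, -1)))), Mul(-1, -13208)) = Add(Mul(Rational(1, 27), Rational(1, 16), Add(-215, Mul(27, Rational(1, 16)))), 13208) = Add(Mul(Rational(1, 27), Rational(1, 16), Add(-215, Rational(27, 16))), 13208) = Add(Mul(Rational(1, 27), Rational(1, 16), Rational(-3413, 16)), 13208) = Add(Rational(-3413, 6912), 13208) = Rational(91290283, 6912)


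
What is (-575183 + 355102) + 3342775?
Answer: 3122694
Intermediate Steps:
(-575183 + 355102) + 3342775 = -220081 + 3342775 = 3122694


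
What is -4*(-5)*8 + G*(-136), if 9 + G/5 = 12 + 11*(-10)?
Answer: 72920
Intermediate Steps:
G = -535 (G = -45 + 5*(12 + 11*(-10)) = -45 + 5*(12 - 110) = -45 + 5*(-98) = -45 - 490 = -535)
-4*(-5)*8 + G*(-136) = -4*(-5)*8 - 535*(-136) = 20*8 + 72760 = 160 + 72760 = 72920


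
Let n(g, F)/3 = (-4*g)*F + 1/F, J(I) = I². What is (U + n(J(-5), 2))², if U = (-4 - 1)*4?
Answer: 1530169/4 ≈ 3.8254e+5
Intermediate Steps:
n(g, F) = 3/F - 12*F*g (n(g, F) = 3*((-4*g)*F + 1/F) = 3*(-4*F*g + 1/F) = 3*(1/F - 4*F*g) = 3/F - 12*F*g)
U = -20 (U = -5*4 = -20)
(U + n(J(-5), 2))² = (-20 + (3/2 - 12*2*(-5)²))² = (-20 + (3*(½) - 12*2*25))² = (-20 + (3/2 - 600))² = (-20 - 1197/2)² = (-1237/2)² = 1530169/4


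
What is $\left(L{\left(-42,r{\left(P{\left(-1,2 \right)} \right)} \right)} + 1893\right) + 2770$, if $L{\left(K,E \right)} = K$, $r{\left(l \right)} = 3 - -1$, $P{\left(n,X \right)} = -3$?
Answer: $4621$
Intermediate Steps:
$r{\left(l \right)} = 4$ ($r{\left(l \right)} = 3 + 1 = 4$)
$\left(L{\left(-42,r{\left(P{\left(-1,2 \right)} \right)} \right)} + 1893\right) + 2770 = \left(-42 + 1893\right) + 2770 = 1851 + 2770 = 4621$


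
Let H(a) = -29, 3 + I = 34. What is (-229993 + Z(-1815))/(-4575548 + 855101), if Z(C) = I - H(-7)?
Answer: 229933/3720447 ≈ 0.061803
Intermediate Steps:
I = 31 (I = -3 + 34 = 31)
Z(C) = 60 (Z(C) = 31 - 1*(-29) = 31 + 29 = 60)
(-229993 + Z(-1815))/(-4575548 + 855101) = (-229993 + 60)/(-4575548 + 855101) = -229933/(-3720447) = -229933*(-1/3720447) = 229933/3720447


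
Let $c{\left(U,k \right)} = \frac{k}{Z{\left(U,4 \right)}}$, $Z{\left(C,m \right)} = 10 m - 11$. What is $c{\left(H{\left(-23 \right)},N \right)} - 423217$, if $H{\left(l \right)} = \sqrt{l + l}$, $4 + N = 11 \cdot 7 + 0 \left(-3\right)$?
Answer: $- \frac{12273220}{29} \approx -4.2321 \cdot 10^{5}$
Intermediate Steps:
$Z{\left(C,m \right)} = -11 + 10 m$
$N = 73$ ($N = -4 + \left(11 \cdot 7 + 0 \left(-3\right)\right) = -4 + \left(77 + 0\right) = -4 + 77 = 73$)
$H{\left(l \right)} = \sqrt{2} \sqrt{l}$ ($H{\left(l \right)} = \sqrt{2 l} = \sqrt{2} \sqrt{l}$)
$c{\left(U,k \right)} = \frac{k}{29}$ ($c{\left(U,k \right)} = \frac{k}{-11 + 10 \cdot 4} = \frac{k}{-11 + 40} = \frac{k}{29}$)
$c{\left(H{\left(-23 \right)},N \right)} - 423217 = \frac{1}{29} \cdot 73 - 423217 = \frac{73}{29} - 423217 = - \frac{12273220}{29}$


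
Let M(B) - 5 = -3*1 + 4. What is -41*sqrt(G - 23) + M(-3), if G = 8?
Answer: 6 - 41*I*sqrt(15) ≈ 6.0 - 158.79*I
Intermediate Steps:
M(B) = 6 (M(B) = 5 + (-3*1 + 4) = 5 + (-3 + 4) = 5 + 1 = 6)
-41*sqrt(G - 23) + M(-3) = -41*sqrt(8 - 23) + 6 = -41*I*sqrt(15) + 6 = 6 - 41*I*sqrt(15)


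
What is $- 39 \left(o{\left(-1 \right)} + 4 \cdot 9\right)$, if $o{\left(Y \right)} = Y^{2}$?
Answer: $-1443$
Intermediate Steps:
$- 39 \left(o{\left(-1 \right)} + 4 \cdot 9\right) = - 39 \left(\left(-1\right)^{2} + 4 \cdot 9\right) = - 39 \left(1 + 36\right) = \left(-39\right) 37 = -1443$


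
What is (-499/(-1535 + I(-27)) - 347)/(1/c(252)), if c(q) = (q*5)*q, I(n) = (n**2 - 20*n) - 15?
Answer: -30801980160/281 ≈ -1.0962e+8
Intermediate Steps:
I(n) = -15 + n**2 - 20*n
c(q) = 5*q**2 (c(q) = (5*q)*q = 5*q**2)
(-499/(-1535 + I(-27)) - 347)/(1/c(252)) = (-499/(-1535 + (-15 + (-27)**2 - 20*(-27))) - 347)/(1/(5*252**2)) = (-499/(-1535 + (-15 + 729 + 540)) - 347)/(1/(5*63504)) = (-499/(-1535 + 1254) - 347)/(1/317520) = (-499/(-281) - 347)/(1/317520) = (-499*(-1/281) - 347)*317520 = (499/281 - 347)*317520 = -97008/281*317520 = -30801980160/281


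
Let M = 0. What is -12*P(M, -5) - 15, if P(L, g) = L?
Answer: -15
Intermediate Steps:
-12*P(M, -5) - 15 = -12*0 - 15 = 0 - 15 = -15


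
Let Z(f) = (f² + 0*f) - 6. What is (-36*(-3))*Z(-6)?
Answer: 3240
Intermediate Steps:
Z(f) = -6 + f² (Z(f) = (f² + 0) - 6 = f² - 6 = -6 + f²)
(-36*(-3))*Z(-6) = (-36*(-3))*(-6 + (-6)²) = 108*(-6 + 36) = 108*30 = 3240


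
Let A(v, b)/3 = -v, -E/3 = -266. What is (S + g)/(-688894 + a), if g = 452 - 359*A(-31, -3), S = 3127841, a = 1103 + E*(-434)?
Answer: -3094906/1034123 ≈ -2.9928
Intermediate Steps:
E = 798 (E = -3*(-266) = 798)
A(v, b) = -3*v (A(v, b) = 3*(-v) = -3*v)
a = -345229 (a = 1103 + 798*(-434) = 1103 - 346332 = -345229)
g = -32935 (g = 452 - (-1077)*(-31) = 452 - 359*93 = 452 - 33387 = -32935)
(S + g)/(-688894 + a) = (3127841 - 32935)/(-688894 - 345229) = 3094906/(-1034123) = 3094906*(-1/1034123) = -3094906/1034123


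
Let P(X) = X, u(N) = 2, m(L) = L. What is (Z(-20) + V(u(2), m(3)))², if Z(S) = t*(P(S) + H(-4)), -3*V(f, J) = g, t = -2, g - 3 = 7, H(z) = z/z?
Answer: 10816/9 ≈ 1201.8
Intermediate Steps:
H(z) = 1
g = 10 (g = 3 + 7 = 10)
V(f, J) = -10/3 (V(f, J) = -⅓*10 = -10/3)
Z(S) = -2 - 2*S (Z(S) = -2*(S + 1) = -2*(1 + S) = -2 - 2*S)
(Z(-20) + V(u(2), m(3)))² = ((-2 - 2*(-20)) - 10/3)² = ((-2 + 40) - 10/3)² = (38 - 10/3)² = (104/3)² = 10816/9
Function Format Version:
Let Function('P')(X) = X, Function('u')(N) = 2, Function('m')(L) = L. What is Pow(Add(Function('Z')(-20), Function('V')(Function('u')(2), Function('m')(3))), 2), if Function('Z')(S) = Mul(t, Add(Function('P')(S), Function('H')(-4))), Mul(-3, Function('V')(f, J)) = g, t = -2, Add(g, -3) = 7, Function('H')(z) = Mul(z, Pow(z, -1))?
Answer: Rational(10816, 9) ≈ 1201.8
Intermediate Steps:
Function('H')(z) = 1
g = 10 (g = Add(3, 7) = 10)
Function('V')(f, J) = Rational(-10, 3) (Function('V')(f, J) = Mul(Rational(-1, 3), 10) = Rational(-10, 3))
Function('Z')(S) = Add(-2, Mul(-2, S)) (Function('Z')(S) = Mul(-2, Add(S, 1)) = Mul(-2, Add(1, S)) = Add(-2, Mul(-2, S)))
Pow(Add(Function('Z')(-20), Function('V')(Function('u')(2), Function('m')(3))), 2) = Pow(Add(Add(-2, Mul(-2, -20)), Rational(-10, 3)), 2) = Pow(Add(Add(-2, 40), Rational(-10, 3)), 2) = Pow(Add(38, Rational(-10, 3)), 2) = Pow(Rational(104, 3), 2) = Rational(10816, 9)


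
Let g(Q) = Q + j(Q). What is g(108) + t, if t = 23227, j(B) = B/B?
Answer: 23336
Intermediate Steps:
j(B) = 1
g(Q) = 1 + Q (g(Q) = Q + 1 = 1 + Q)
g(108) + t = (1 + 108) + 23227 = 109 + 23227 = 23336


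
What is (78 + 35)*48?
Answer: 5424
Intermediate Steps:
(78 + 35)*48 = 113*48 = 5424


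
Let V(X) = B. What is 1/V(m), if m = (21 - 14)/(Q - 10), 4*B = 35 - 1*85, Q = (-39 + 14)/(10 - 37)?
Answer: -2/25 ≈ -0.080000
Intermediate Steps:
Q = 25/27 (Q = -25/(-27) = -25*(-1/27) = 25/27 ≈ 0.92593)
B = -25/2 (B = (35 - 1*85)/4 = (35 - 85)/4 = (1/4)*(-50) = -25/2 ≈ -12.500)
m = -27/35 (m = (21 - 14)/(25/27 - 10) = 7/(-245/27) = 7*(-27/245) = -27/35 ≈ -0.77143)
V(X) = -25/2
1/V(m) = 1/(-25/2) = -2/25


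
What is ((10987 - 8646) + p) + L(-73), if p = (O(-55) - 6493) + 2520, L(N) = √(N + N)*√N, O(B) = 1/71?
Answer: -115871/71 - 73*√2 ≈ -1735.2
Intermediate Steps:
O(B) = 1/71
L(N) = N*√2 (L(N) = √(2*N)*√N = (√2*√N)*√N = N*√2)
p = -282082/71 (p = (1/71 - 6493) + 2520 = -461002/71 + 2520 = -282082/71 ≈ -3973.0)
((10987 - 8646) + p) + L(-73) = ((10987 - 8646) - 282082/71) - 73*√2 = (2341 - 282082/71) - 73*√2 = -115871/71 - 73*√2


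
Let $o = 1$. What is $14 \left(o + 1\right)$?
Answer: $28$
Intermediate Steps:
$14 \left(o + 1\right) = 14 \left(1 + 1\right) = 14 \cdot 2 = 28$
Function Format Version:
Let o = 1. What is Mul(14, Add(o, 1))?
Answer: 28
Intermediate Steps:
Mul(14, Add(o, 1)) = Mul(14, Add(1, 1)) = Mul(14, 2) = 28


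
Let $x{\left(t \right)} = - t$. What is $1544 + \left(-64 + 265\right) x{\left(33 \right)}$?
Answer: $-5089$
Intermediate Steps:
$1544 + \left(-64 + 265\right) x{\left(33 \right)} = 1544 + \left(-64 + 265\right) \left(\left(-1\right) 33\right) = 1544 + 201 \left(-33\right) = 1544 - 6633 = -5089$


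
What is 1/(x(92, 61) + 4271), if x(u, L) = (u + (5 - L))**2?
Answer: 1/5567 ≈ 0.00017963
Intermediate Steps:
x(u, L) = (5 + u - L)**2
1/(x(92, 61) + 4271) = 1/((5 + 92 - 1*61)**2 + 4271) = 1/((5 + 92 - 61)**2 + 4271) = 1/(36**2 + 4271) = 1/(1296 + 4271) = 1/5567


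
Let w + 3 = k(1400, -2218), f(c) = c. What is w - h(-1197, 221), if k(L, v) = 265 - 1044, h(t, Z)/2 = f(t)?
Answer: 1612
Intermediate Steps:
h(t, Z) = 2*t
k(L, v) = -779
w = -782 (w = -3 - 779 = -782)
w - h(-1197, 221) = -782 - 2*(-1197) = -782 - 1*(-2394) = -782 + 2394 = 1612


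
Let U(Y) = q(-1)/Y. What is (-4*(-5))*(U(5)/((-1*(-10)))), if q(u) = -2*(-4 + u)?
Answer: 4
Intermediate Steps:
q(u) = 8 - 2*u
U(Y) = 10/Y (U(Y) = (8 - 2*(-1))/Y = (8 + 2)/Y = 10/Y)
(-4*(-5))*(U(5)/((-1*(-10)))) = (-4*(-5))*((10/5)/((-1*(-10)))) = 20*((10*(⅕))/10) = 20*(2*(⅒)) = 20*(⅕) = 4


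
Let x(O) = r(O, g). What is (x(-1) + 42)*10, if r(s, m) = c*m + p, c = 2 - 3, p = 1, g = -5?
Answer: 480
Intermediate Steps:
c = -1
r(s, m) = 1 - m (r(s, m) = -m + 1 = 1 - m)
x(O) = 6 (x(O) = 1 - 1*(-5) = 1 + 5 = 6)
(x(-1) + 42)*10 = (6 + 42)*10 = 48*10 = 480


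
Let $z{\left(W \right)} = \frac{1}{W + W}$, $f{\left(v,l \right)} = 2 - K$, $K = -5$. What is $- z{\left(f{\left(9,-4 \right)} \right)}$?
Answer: $- \frac{1}{14} \approx -0.071429$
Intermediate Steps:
$f{\left(v,l \right)} = 7$ ($f{\left(v,l \right)} = 2 - -5 = 2 + 5 = 7$)
$z{\left(W \right)} = \frac{1}{2 W}$
$- z{\left(f{\left(9,-4 \right)} \right)} = - \frac{1}{2 \cdot 7} = \left(-1\right) \frac{1}{14} = - \frac{1}{14}$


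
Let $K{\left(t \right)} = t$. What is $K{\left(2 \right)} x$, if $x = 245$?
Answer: $490$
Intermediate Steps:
$K{\left(2 \right)} x = 2 \cdot 245 = 490$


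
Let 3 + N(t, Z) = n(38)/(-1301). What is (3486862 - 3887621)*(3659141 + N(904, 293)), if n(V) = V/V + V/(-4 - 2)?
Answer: -5723485998263170/3903 ≈ -1.4664e+12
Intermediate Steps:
n(V) = 1 - V/6 (n(V) = 1 + V/(-6) = 1 - V/6)
N(t, Z) = -11693/3903 (N(t, Z) = -3 + (1 - ⅙*38)/(-1301) = -3 + (1 - 19/3)*(-1/1301) = -3 - 16/3*(-1/1301) = -3 + 16/3903 = -11693/3903)
(3486862 - 3887621)*(3659141 + N(904, 293)) = (3486862 - 3887621)*(3659141 - 11693/3903) = -400759*14281615630/3903 = -5723485998263170/3903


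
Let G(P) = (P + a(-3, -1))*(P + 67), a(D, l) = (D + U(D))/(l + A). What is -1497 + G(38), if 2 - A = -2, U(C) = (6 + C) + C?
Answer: 2388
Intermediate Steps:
U(C) = 6 + 2*C
A = 4 (A = 2 - 1*(-2) = 2 + 2 = 4)
a(D, l) = (6 + 3*D)/(4 + l) (a(D, l) = (D + (6 + 2*D))/(l + 4) = (6 + 3*D)/(4 + l))
G(P) = (-1 + P)*(67 + P) (G(P) = (P + 3*(2 - 3)/(4 - 1))*(P + 67) = (P + 3*(-1)/3)*(67 + P) = (P + 3*(⅓)*(-1))*(67 + P) = (P - 1)*(67 + P) = (-1 + P)*(67 + P))
-1497 + G(38) = -1497 + (-67 + 38² + 66*38) = -1497 + (-67 + 1444 + 2508) = -1497 + 3885 = 2388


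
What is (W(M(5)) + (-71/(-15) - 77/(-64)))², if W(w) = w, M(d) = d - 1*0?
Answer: 110229001/921600 ≈ 119.61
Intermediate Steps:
M(d) = d (M(d) = d + 0 = d)
(W(M(5)) + (-71/(-15) - 77/(-64)))² = (5 + (-71/(-15) - 77/(-64)))² = (5 + (-71*(-1/15) - 77*(-1/64)))² = (5 + (71/15 + 77/64))² = (5 + 5699/960)² = (10499/960)² = 110229001/921600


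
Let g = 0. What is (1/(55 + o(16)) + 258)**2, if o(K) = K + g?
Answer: 335585761/5041 ≈ 66571.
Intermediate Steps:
o(K) = K (o(K) = K + 0 = K)
(1/(55 + o(16)) + 258)**2 = (1/(55 + 16) + 258)**2 = (1/71 + 258)**2 = (18319/71)**2 = 335585761/5041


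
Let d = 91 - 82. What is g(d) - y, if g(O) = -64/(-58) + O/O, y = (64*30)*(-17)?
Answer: 946621/29 ≈ 32642.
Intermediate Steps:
y = -32640 (y = 1920*(-17) = -32640)
d = 9
g(O) = 61/29 (g(O) = -64*(-1/58) + 1 = 32/29 + 1 = 61/29)
g(d) - y = 61/29 - 1*(-32640) = 61/29 + 32640 = 946621/29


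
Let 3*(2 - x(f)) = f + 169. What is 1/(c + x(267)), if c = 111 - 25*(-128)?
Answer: 3/9503 ≈ 0.00031569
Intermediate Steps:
x(f) = -163/3 - f/3 (x(f) = 2 - (f + 169)/3 = 2 - (169 + f)/3 = 2 + (-169/3 - f/3) = -163/3 - f/3)
c = 3311 (c = 111 + 3200 = 3311)
1/(c + x(267)) = 1/(3311 + (-163/3 - 1/3*267)) = 1/(3311 + (-163/3 - 89)) = 1/(3311 - 430/3) = 1/(9503/3) = 3/9503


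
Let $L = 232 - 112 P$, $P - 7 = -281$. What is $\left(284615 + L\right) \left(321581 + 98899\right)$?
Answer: $132676156800$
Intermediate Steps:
$P = -274$ ($P = 7 - 281 = -274$)
$L = 30920$ ($L = 232 - -30688 = 232 + 30688 = 30920$)
$\left(284615 + L\right) \left(321581 + 98899\right) = \left(284615 + 30920\right) \left(321581 + 98899\right) = 315535 \cdot 420480 = 132676156800$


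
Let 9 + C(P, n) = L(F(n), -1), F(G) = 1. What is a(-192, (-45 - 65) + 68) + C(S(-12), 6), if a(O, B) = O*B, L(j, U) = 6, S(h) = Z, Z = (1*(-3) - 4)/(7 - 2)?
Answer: 8061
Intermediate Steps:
Z = -7/5 (Z = (-3 - 4)/5 = -7*⅕ = -7/5 ≈ -1.4000)
S(h) = -7/5
C(P, n) = -3 (C(P, n) = -9 + 6 = -3)
a(O, B) = B*O
a(-192, (-45 - 65) + 68) + C(S(-12), 6) = ((-45 - 65) + 68)*(-192) - 3 = (-110 + 68)*(-192) - 3 = -42*(-192) - 3 = 8064 - 3 = 8061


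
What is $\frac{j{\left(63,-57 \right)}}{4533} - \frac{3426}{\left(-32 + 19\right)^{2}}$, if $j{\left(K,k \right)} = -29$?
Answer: $- \frac{15534959}{766077} \approx -20.279$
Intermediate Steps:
$\frac{j{\left(63,-57 \right)}}{4533} - \frac{3426}{\left(-32 + 19\right)^{2}} = - \frac{29}{4533} - \frac{3426}{\left(-32 + 19\right)^{2}} = \left(-29\right) \frac{1}{4533} - \frac{3426}{\left(-13\right)^{2}} = - \frac{29}{4533} - \frac{3426}{169} = - \frac{15534959}{766077}$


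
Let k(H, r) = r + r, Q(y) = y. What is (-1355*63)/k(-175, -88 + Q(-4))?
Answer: 85365/184 ≈ 463.94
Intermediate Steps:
k(H, r) = 2*r
(-1355*63)/k(-175, -88 + Q(-4)) = (-1355*63)/((2*(-88 - 4))) = -85365/(2*(-92)) = -85365/(-184) = -85365*(-1/184) = 85365/184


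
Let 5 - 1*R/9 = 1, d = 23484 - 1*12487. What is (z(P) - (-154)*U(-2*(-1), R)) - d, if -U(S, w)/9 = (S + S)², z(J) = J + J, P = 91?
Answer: -32991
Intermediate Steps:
d = 10997 (d = 23484 - 12487 = 10997)
z(J) = 2*J
R = 36 (R = 45 - 9*1 = 45 - 9 = 36)
U(S, w) = -36*S² (U(S, w) = -9*(S + S)² = -9*4*S² = -36*S²)
(z(P) - (-154)*U(-2*(-1), R)) - d = (2*91 - (-154)*(-36*(-2*(-1))²)) - 1*10997 = (182 - (-154)*(-36*2²)) - 10997 = (182 - (-154)*(-36*4)) - 10997 = (182 - (-154)*(-144)) - 10997 = (182 - 1*22176) - 10997 = (182 - 22176) - 10997 = -21994 - 10997 = -32991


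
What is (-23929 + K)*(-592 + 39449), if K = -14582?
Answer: -1496421927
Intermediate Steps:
(-23929 + K)*(-592 + 39449) = (-23929 - 14582)*(-592 + 39449) = -38511*38857 = -1496421927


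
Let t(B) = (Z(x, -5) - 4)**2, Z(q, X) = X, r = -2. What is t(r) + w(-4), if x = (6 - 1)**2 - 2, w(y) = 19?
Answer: 100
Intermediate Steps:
x = 23 (x = 5**2 - 2 = 25 - 2 = 23)
t(B) = 81 (t(B) = (-5 - 4)**2 = (-9)**2 = 81)
t(r) + w(-4) = 81 + 19 = 100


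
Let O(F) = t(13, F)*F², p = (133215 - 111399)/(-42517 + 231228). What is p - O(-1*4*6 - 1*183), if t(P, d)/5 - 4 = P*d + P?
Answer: 108110858055246/188711 ≈ 5.7289e+8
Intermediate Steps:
t(P, d) = 20 + 5*P + 5*P*d (t(P, d) = 20 + 5*(P*d + P) = 20 + 5*(P + P*d) = 20 + (5*P + 5*P*d) = 20 + 5*P + 5*P*d)
p = 21816/188711 ≈ 0.11561
O(F) = F²*(85 + 65*F) (O(F) = (20 + 5*13 + 5*13*F)*F² = (20 + 65 + 65*F)*F² = (85 + 65*F)*F² = F²*(85 + 65*F))
p - O(-1*4*6 - 1*183) = 21816/188711 - (-1*4*6 - 1*183)²*(85 + 65*(-1*4*6 - 1*183)) = 21816/188711 - (-4*6 - 183)²*(85 + 65*(-4*6 - 183)) = 21816/188711 - (-24 - 183)²*(85 + 65*(-24 - 183)) = 21816/188711 - (-207)²*(85 + 65*(-207)) = 21816/188711 - 42849*(85 - 13455) = 21816/188711 - 42849*(-13370) = 21816/188711 - 1*(-572891130) = 21816/188711 + 572891130 = 108110858055246/188711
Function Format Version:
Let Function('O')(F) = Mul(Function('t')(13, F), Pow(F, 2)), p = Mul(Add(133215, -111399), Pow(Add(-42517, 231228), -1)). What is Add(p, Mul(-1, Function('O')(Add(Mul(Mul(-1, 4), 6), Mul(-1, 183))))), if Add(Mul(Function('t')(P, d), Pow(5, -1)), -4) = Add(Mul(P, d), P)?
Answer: Rational(108110858055246, 188711) ≈ 5.7289e+8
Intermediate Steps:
Function('t')(P, d) = Add(20, Mul(5, P), Mul(5, P, d)) (Function('t')(P, d) = Add(20, Mul(5, Add(Mul(P, d), P))) = Add(20, Mul(5, Add(P, Mul(P, d)))) = Add(20, Add(Mul(5, P), Mul(5, P, d))) = Add(20, Mul(5, P), Mul(5, P, d)))
p = Rational(21816, 188711) (p = Mul(21816, Pow(188711, -1)) = Mul(21816, Rational(1, 188711)) = Rational(21816, 188711) ≈ 0.11561)
Function('O')(F) = Mul(Pow(F, 2), Add(85, Mul(65, F))) (Function('O')(F) = Mul(Add(20, Mul(5, 13), Mul(5, 13, F)), Pow(F, 2)) = Mul(Add(20, 65, Mul(65, F)), Pow(F, 2)) = Mul(Add(85, Mul(65, F)), Pow(F, 2)) = Mul(Pow(F, 2), Add(85, Mul(65, F))))
Add(p, Mul(-1, Function('O')(Add(Mul(Mul(-1, 4), 6), Mul(-1, 183))))) = Add(Rational(21816, 188711), Mul(-1, Mul(Pow(Add(Mul(Mul(-1, 4), 6), Mul(-1, 183)), 2), Add(85, Mul(65, Add(Mul(Mul(-1, 4), 6), Mul(-1, 183))))))) = Add(Rational(21816, 188711), Mul(-1, Mul(Pow(Add(Mul(-4, 6), -183), 2), Add(85, Mul(65, Add(Mul(-4, 6), -183)))))) = Add(Rational(21816, 188711), Mul(-1, Mul(Pow(Add(-24, -183), 2), Add(85, Mul(65, Add(-24, -183)))))) = Add(Rational(21816, 188711), Mul(-1, Mul(Pow(-207, 2), Add(85, Mul(65, -207))))) = Add(Rational(21816, 188711), Mul(-1, Mul(42849, Add(85, -13455)))) = Add(Rational(21816, 188711), Mul(-1, Mul(42849, -13370))) = Add(Rational(21816, 188711), Mul(-1, -572891130)) = Add(Rational(21816, 188711), 572891130) = Rational(108110858055246, 188711)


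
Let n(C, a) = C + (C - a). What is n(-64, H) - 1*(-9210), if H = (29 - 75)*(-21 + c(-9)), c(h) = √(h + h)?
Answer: 8116 + 138*I*√2 ≈ 8116.0 + 195.16*I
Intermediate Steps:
c(h) = √2*√h (c(h) = √(2*h) = √2*√h)
H = 966 - 138*I*√2 (H = (29 - 75)*(-21 + √2*√(-9)) = -46*(-21 + √2*(3*I)) = -46*(-21 + 3*I*√2) = 966 - 138*I*√2 ≈ 966.0 - 195.16*I)
n(C, a) = -a + 2*C
n(-64, H) - 1*(-9210) = (-(966 - 138*I*√2) + 2*(-64)) - 1*(-9210) = ((-966 + 138*I*√2) - 128) + 9210 = (-1094 + 138*I*√2) + 9210 = 8116 + 138*I*√2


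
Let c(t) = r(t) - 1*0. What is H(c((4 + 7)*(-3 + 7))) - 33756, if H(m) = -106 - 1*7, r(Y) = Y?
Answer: -33869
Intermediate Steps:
c(t) = t (c(t) = t - 1*0 = t + 0 = t)
H(m) = -113 (H(m) = -106 - 7 = -113)
H(c((4 + 7)*(-3 + 7))) - 33756 = -113 - 33756 = -33869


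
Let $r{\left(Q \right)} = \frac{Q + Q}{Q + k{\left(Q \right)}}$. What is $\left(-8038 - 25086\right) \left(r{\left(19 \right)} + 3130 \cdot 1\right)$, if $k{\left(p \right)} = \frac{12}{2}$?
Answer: $- \frac{2593211712}{25} \approx -1.0373 \cdot 10^{8}$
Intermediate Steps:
$k{\left(p \right)} = 6$ ($k{\left(p \right)} = 12 \cdot \frac{1}{2} = 6$)
$r{\left(Q \right)} = \frac{2 Q}{6 + Q}$ ($r{\left(Q \right)} = \frac{Q + Q}{Q + 6} = \frac{2 Q}{6 + Q}$)
$\left(-8038 - 25086\right) \left(r{\left(19 \right)} + 3130 \cdot 1\right) = \left(-8038 - 25086\right) \left(2 \cdot 19 \frac{1}{6 + 19} + 3130 \cdot 1\right) = - 33124 \left(2 \cdot 19 \cdot \frac{1}{25} + 3130\right) = - 33124 \left(\frac{38}{25} + 3130\right) = \left(-33124\right) \frac{78288}{25} = - \frac{2593211712}{25}$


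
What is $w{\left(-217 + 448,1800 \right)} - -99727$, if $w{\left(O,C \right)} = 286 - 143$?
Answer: $99870$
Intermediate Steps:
$w{\left(O,C \right)} = 143$
$w{\left(-217 + 448,1800 \right)} - -99727 = 143 - -99727 = 143 + 99727 = 99870$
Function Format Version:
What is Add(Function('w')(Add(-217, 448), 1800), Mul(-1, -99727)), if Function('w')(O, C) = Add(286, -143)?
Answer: 99870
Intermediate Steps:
Function('w')(O, C) = 143
Add(Function('w')(Add(-217, 448), 1800), Mul(-1, -99727)) = Add(143, Mul(-1, -99727)) = Add(143, 99727) = 99870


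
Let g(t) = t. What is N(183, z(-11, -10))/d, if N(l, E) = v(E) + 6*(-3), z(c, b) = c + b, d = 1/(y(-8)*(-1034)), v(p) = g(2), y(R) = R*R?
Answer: 1058816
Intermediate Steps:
y(R) = R**2
v(p) = 2
d = -1/66176 (d = 1/((-8)**2*(-1034)) = 1/(64*(-1034)) = 1/(-66176) = -1/66176 ≈ -1.5111e-5)
z(c, b) = b + c
N(l, E) = -16 (N(l, E) = 2 + 6*(-3) = 2 - 18 = -16)
N(183, z(-11, -10))/d = -16/(-1/66176) = -16*(-66176) = 1058816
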